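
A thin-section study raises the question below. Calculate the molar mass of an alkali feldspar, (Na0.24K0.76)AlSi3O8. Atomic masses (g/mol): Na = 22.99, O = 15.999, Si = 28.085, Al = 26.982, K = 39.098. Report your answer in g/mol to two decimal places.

274.46 g/mol

M = 0.24(22.99) + 0.76(39.098) + 1(26.982) + 3(28.085) + 8(15.999)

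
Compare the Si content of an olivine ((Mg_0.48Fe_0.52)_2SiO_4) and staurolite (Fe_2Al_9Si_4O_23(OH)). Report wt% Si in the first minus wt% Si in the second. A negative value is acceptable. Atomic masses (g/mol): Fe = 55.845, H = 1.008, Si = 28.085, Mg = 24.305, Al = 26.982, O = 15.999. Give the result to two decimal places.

First mineral: 28.085 g Si in 173.493 g formula = 16.19 wt% Si.
Second mineral: 112.340 g Si in 851.852 g formula = 13.19 wt% Si.
16.19% − 13.19% gives a difference of 3.00 percentage points.

3.00 percentage points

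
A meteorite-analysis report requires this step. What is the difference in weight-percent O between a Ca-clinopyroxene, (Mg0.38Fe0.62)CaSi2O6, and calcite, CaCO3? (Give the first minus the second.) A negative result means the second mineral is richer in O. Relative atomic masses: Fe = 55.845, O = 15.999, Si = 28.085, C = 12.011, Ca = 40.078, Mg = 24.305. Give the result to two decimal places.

M((Mg0.38Fe0.62)CaSi2O6) = 236.102 g/mol, so wt% O = 95.994/236.102 × 100 = 40.66%.
M(CaCO3) = 100.086 g/mol, so wt% O = 47.997/100.086 × 100 = 47.96%.
40.66 − 47.96 = -7.30 pp.

-7.30 percentage points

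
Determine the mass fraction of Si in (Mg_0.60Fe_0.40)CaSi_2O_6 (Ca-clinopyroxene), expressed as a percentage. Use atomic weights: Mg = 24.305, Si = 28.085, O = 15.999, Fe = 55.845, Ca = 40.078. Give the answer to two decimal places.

24.51 mass %

Formula mass = 0.60*24.305 + 0.40*55.845 + 1*40.078 + 2*28.085 + 6*15.999 = 229.163 g/mol, of which 56.170 g is Si.
So Si makes up 56.170/229.163 = 0.2451 of the mass, i.e. 24.51%.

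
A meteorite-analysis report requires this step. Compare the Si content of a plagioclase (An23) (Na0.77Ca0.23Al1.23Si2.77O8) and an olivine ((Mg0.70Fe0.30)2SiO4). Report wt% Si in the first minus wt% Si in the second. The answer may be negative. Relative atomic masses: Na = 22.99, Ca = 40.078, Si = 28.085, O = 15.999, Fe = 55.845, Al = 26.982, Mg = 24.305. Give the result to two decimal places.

11.66 percentage points

M(Na0.77Ca0.23Al1.23Si2.77O8) = 265.896 g/mol, so wt% Si = 77.795/265.896 × 100 = 29.26%.
M((Mg0.70Fe0.30)2SiO4) = 159.615 g/mol, so wt% Si = 28.085/159.615 × 100 = 17.60%.
29.26 − 17.60 = 11.66 pp.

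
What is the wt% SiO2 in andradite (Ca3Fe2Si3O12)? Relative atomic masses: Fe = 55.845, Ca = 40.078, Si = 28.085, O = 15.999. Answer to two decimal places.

Molar mass of Ca3Fe2Si3O12 = 3·40.078 + 2·55.845 + 3·28.085 + 12·15.999 = 508.167 g/mol.
Each formula unit contains 3 Si, equivalent to 3/1 = 3.0000 mol SiO2.
M(SiO2) = 1×28.085 + 2×15.999 = 60.083 g/mol.
Mass of SiO2 per formula unit = 3.0000 × 60.083 = 180.249 g.
SiO2 wt% = 180.249 / 508.167 × 100 = 35.47%.

35.47 wt%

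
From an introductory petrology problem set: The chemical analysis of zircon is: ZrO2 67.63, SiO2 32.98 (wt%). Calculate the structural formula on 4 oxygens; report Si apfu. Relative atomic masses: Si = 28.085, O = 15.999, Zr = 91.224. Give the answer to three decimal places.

1.000 Si apfu

ZrO2 (M=123.222): mol = 0.54885; Zr = 0.54885, O = 1.09770.
SiO2 (M=60.083): mol = 0.54891; Si = 0.54891, O = 1.09782.
ΣO = 2.19552; factor = 4/ΣO = 1.82189.
Si apfu = 0.54891 × 1.82189 = 1.000.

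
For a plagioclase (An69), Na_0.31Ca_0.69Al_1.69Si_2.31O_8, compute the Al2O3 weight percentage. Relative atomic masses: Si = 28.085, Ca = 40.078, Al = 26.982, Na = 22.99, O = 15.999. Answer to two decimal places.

Formula mass = 273.249 g/mol.
1.69 Al → 0.8450 mol Al2O3 per formula unit; M(Al2O3) = 101.961, so Al2O3 mass = 86.157 g.
86.157/273.249 × 100 = 31.53 wt%.

31.53 wt%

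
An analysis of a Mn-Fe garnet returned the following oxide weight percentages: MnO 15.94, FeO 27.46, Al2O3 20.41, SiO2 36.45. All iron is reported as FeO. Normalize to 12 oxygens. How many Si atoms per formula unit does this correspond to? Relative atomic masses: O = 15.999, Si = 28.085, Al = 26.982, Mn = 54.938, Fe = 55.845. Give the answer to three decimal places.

3.007 Si apfu

MnO: 15.94/70.937 = 0.22471 mol → 0.22471 mol Mn, 0.22471 mol O.
FeO: 27.46/71.844 = 0.38222 mol → 0.38222 mol Fe, 0.38222 mol O.
Al2O3: 20.41/101.961 = 0.20017 mol → 0.40034 mol Al, 0.60051 mol O.
SiO2: 36.45/60.083 = 0.60666 mol → 0.60666 mol Si, 1.21332 mol O.
Total oxygen = 2.42076 mol. Normalization factor = 12/2.42076 = 4.95712.
Si per 12 O = 0.60666 × 4.95712 = 3.007.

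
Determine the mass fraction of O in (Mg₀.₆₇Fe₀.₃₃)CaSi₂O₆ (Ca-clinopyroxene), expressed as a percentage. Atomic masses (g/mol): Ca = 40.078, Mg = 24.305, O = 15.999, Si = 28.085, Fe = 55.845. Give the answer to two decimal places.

Molar mass of (Mg₀.₆₇Fe₀.₃₃)CaSi₂O₆: 0.67·24.305 + 0.33·55.845 + 1·40.078 + 2·28.085 + 6·15.999 = 226.955 g/mol.
Mass of O per formula unit: 6 × 15.999 = 95.994 g.
Weight fraction O = 95.994 / 226.955 = 0.4230.

42.30 weight percent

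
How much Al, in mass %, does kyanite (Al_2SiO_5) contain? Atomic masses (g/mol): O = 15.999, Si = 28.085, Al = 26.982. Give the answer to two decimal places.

M(Al_2SiO_5) = 162.044 g/mol.
Al contributes 2 × 26.982 = 53.964 g per mole.
53.964/162.044 = 0.3330 → 33.30%.

33.30 mass %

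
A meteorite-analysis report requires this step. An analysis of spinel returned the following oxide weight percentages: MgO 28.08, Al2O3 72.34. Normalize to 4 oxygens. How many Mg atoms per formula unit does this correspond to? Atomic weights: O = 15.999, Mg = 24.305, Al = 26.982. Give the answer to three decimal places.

0.986 Mg apfu

28.08 wt% MgO ÷ 40.304 g/mol = 0.69671 mol, giving 0.69671 Mg and 0.69671 O.
72.34 wt% Al2O3 ÷ 101.961 g/mol = 0.70949 mol, giving 1.41898 Al and 2.12847 O.
Oxygen sums to 2.82518; scaling by 4/2.82518 = 1.41584 puts the formula on 4 O.
Mg: 0.69671 × 1.41584 = 0.986 atoms per formula unit.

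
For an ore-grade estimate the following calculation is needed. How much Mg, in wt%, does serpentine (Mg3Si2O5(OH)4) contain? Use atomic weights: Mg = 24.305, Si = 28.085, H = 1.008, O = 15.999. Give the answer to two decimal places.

Molar mass of Mg3Si2O5(OH)4: 3×24.305 + 2×28.085 + 9×15.999 + 4×1.008 = 277.108 g/mol.
Mass of Mg per formula unit: 3 × 24.305 = 72.915 g.
Weight fraction Mg = 72.915 / 277.108 = 0.2631.

26.31 wt%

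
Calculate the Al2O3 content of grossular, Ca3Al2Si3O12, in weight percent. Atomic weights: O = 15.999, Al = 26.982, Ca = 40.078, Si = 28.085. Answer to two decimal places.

Molar mass of Ca3Al2Si3O12 = 3*40.078 + 2*26.982 + 3*28.085 + 12*15.999 = 450.441 g/mol.
Each formula unit contains 2 Al, equivalent to 2/2 = 1.0000 mol Al2O3.
M(Al2O3) = 2×26.982 + 3×15.999 = 101.961 g/mol.
Mass of Al2O3 per formula unit = 1.0000 × 101.961 = 101.961 g.
Al2O3 wt% = 101.961 / 450.441 × 100 = 22.64%.

22.64 wt%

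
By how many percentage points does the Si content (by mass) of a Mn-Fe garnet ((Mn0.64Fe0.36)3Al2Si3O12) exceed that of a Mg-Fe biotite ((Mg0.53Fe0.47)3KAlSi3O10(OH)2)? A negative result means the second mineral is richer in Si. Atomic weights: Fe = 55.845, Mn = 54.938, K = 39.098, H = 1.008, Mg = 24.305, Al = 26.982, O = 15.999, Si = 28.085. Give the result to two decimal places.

-1.26 percentage points

M((Mn0.64Fe0.36)3Al2Si3O12) = 496.001 g/mol, so wt% Si = 84.255/496.001 × 100 = 16.99%.
M((Mg0.53Fe0.47)3KAlSi3O10(OH)2) = 461.725 g/mol, so wt% Si = 84.255/461.725 × 100 = 18.25%.
16.99 − 18.25 = -1.26 pp.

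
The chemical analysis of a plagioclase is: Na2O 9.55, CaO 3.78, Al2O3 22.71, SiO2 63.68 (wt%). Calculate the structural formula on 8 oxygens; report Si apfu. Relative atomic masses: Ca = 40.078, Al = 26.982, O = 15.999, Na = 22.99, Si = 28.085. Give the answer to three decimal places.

9.55 wt% Na2O ÷ 61.979 g/mol = 0.15408 mol, giving 0.30816 Na and 0.15408 O.
3.78 wt% CaO ÷ 56.077 g/mol = 0.06741 mol, giving 0.06741 Ca and 0.06741 O.
22.71 wt% Al2O3 ÷ 101.961 g/mol = 0.22273 mol, giving 0.44546 Al and 0.66819 O.
63.68 wt% SiO2 ÷ 60.083 g/mol = 1.05987 mol, giving 1.05987 Si and 2.11974 O.
Oxygen sums to 3.00942; scaling by 8/3.00942 = 2.65832 puts the formula on 8 O.
Si: 1.05987 × 2.65832 = 2.817 atoms per formula unit.

2.817 Si apfu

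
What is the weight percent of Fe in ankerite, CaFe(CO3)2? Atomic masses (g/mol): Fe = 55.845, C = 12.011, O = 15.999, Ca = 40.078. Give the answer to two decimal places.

25.86 mass %

M(CaFe(CO3)2) = 215.939 g/mol.
Fe contributes 1 × 55.845 = 55.845 g per mole.
55.845/215.939 = 0.2586 → 25.86%.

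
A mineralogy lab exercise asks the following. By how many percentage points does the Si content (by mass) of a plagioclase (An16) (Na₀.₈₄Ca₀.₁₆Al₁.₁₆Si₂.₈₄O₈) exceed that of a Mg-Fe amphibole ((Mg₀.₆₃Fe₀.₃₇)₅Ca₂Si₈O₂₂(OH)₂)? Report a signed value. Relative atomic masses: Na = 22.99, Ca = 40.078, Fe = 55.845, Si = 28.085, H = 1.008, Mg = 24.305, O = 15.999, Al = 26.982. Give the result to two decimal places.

4.32 percentage points

Si in Na₀.₈₄Ca₀.₁₆Al₁.₁₆Si₂.₈₄O₈: molar mass 264.777 g/mol; 2.84×28.085 = 79.761 g → 30.12 wt%.
Si in (Mg₀.₆₃Fe₀.₃₇)₅Ca₂Si₈O₂₂(OH)₂: molar mass 870.702 g/mol; 8×28.085 = 224.680 g → 25.80 wt%.
Difference = 30.12 − 25.80 = 4.32 percentage points.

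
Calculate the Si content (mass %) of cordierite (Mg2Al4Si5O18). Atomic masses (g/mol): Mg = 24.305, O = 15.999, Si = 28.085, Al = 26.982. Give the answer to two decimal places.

24.01 mass %

M(Mg2Al4Si5O18) = 584.945 g/mol.
Si contributes 5 × 28.085 = 140.425 g per mole.
140.425/584.945 = 0.2401 → 24.01%.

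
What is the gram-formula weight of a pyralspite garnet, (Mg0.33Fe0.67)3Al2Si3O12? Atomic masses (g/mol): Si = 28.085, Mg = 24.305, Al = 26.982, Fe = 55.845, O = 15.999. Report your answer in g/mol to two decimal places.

The formula mass is the sum 0.99*24.305 + 2.01*55.845 + 2*26.982 + 3*28.085 + 12*15.999.

466.52 g/mol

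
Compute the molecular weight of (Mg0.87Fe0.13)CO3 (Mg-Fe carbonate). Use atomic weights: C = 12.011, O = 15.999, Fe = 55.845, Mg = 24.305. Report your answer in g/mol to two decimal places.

The formula mass is the sum 0.87·24.305 + 0.13·55.845 + 1·12.011 + 3·15.999.

88.41 g/mol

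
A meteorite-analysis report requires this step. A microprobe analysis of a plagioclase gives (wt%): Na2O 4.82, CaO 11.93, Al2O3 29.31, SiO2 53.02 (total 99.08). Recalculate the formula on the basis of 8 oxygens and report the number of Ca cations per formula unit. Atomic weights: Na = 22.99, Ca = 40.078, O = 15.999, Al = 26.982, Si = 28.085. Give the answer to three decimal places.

0.583 Ca apfu

4.82 wt% Na2O ÷ 61.979 g/mol = 0.07777 mol, giving 0.15554 Na and 0.07777 O.
11.93 wt% CaO ÷ 56.077 g/mol = 0.21274 mol, giving 0.21274 Ca and 0.21274 O.
29.31 wt% Al2O3 ÷ 101.961 g/mol = 0.28746 mol, giving 0.57492 Al and 0.86238 O.
53.02 wt% SiO2 ÷ 60.083 g/mol = 0.88245 mol, giving 0.88245 Si and 1.76490 O.
Oxygen sums to 2.91779; scaling by 8/2.91779 = 2.74180 puts the formula on 8 O.
Ca: 0.21274 × 2.74180 = 0.583 atoms per formula unit.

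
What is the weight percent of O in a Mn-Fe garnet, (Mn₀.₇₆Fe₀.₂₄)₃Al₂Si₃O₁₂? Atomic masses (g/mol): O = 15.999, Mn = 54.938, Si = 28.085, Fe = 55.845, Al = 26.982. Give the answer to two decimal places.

38.73 wt%

Molar mass of (Mn₀.₇₆Fe₀.₂₄)₃Al₂Si₃O₁₂: 2.28*54.938 + 0.72*55.845 + 2*26.982 + 3*28.085 + 12*15.999 = 495.674 g/mol.
Mass of O per formula unit: 12 × 15.999 = 191.988 g.
Weight fraction O = 191.988 / 495.674 = 0.3873.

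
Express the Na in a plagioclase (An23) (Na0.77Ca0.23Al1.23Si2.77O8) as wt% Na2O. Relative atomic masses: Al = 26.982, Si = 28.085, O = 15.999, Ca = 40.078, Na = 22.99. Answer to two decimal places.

M(Na0.77Ca0.23Al1.23Si2.77O8) = 265.896 g/mol; M(Na2O) = 61.979 g/mol.
Moles Na2O per formula unit = 0.77 Na ÷ 2 = 0.3850.
Na2O fraction = (0.3850 × 61.979) / 265.896 = 23.862/265.896 = 0.0897.

8.97 wt%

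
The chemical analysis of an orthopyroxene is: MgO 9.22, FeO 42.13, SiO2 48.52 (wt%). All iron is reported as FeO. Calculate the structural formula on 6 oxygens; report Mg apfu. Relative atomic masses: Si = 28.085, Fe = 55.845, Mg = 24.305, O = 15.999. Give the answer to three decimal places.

0.565 Mg apfu

MgO (M=40.304): mol = 0.22876; Mg = 0.22876, O = 0.22876.
FeO (M=71.844): mol = 0.58641; Fe = 0.58641, O = 0.58641.
SiO2 (M=60.083): mol = 0.80755; Si = 0.80755, O = 1.61510.
ΣO = 2.43027; factor = 6/ΣO = 2.46886.
Mg apfu = 0.22876 × 2.46886 = 0.565.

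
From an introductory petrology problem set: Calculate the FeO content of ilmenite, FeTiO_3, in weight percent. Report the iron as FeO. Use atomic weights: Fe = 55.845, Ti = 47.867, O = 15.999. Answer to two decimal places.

M(FeTiO_3) = 151.709 g/mol; M(FeO) = 71.844 g/mol.
Moles FeO per formula unit = 1 Fe ÷ 1 = 1.0000.
FeO fraction = (1.0000 × 71.844) / 151.709 = 71.844/151.709 = 0.4736.

47.36 wt%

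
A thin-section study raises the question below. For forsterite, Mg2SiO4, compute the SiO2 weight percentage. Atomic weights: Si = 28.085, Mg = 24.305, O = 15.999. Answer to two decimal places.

M(Mg2SiO4) = 140.691 g/mol; M(SiO2) = 60.083 g/mol.
Moles SiO2 per formula unit = 1 Si ÷ 1 = 1.0000.
SiO2 fraction = (1.0000 × 60.083) / 140.691 = 60.083/140.691 = 0.4271.

42.71 wt%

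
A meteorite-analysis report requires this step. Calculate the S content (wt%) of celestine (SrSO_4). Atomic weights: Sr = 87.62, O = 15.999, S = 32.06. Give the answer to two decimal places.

M(SrSO_4) = 183.676 g/mol.
S contributes 1 × 32.06 = 32.060 g per mole.
32.060/183.676 = 0.1745 → 17.45%.

17.45 wt%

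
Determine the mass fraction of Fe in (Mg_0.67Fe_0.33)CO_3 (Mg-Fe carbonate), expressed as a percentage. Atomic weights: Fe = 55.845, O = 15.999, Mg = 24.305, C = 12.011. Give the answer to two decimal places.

19.46 mass %

Formula mass = 0.67·24.305 + 0.33·55.845 + 1·12.011 + 3·15.999 = 94.721 g/mol, of which 18.429 g is Fe.
So Fe makes up 18.429/94.721 = 0.1946 of the mass, i.e. 19.46%.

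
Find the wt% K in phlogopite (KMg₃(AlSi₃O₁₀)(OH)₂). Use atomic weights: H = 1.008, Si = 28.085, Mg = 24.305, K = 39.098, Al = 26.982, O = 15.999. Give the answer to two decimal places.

Formula mass = 1×39.098 + 3×24.305 + 1×26.982 + 3×28.085 + 12×15.999 + 2×1.008 = 417.254 g/mol, of which 39.098 g is K.
So K makes up 39.098/417.254 = 0.0937 of the mass, i.e. 9.37%.

9.37 mass %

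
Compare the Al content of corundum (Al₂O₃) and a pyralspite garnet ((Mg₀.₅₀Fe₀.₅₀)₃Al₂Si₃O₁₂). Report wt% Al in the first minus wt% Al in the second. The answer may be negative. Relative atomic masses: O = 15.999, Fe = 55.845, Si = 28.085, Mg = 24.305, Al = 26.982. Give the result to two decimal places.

First mineral: 53.964 g Al in 101.961 g formula = 52.93 wt% Al.
Second mineral: 53.964 g Al in 450.432 g formula = 11.98 wt% Al.
52.93% − 11.98% gives a difference of 40.95 percentage points.

40.95 percentage points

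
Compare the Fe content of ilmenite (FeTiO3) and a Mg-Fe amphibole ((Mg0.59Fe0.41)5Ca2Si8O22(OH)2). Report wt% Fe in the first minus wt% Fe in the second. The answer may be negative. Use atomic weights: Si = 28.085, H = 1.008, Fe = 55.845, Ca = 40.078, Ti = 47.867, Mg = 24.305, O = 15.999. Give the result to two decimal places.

23.76 percentage points

M(FeTiO3) = 151.709 g/mol, so wt% Fe = 55.845/151.709 × 100 = 36.81%.
M((Mg0.59Fe0.41)5Ca2Si8O22(OH)2) = 877.010 g/mol, so wt% Fe = 114.482/877.010 × 100 = 13.05%.
36.81 − 13.05 = 23.76 pp.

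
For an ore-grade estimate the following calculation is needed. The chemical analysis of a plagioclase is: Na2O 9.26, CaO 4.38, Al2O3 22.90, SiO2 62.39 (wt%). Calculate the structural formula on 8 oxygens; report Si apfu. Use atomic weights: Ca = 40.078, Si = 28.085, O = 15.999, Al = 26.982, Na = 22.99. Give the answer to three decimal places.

Na2O: 9.26/61.979 = 0.14941 mol → 0.29882 mol Na, 0.14941 mol O.
CaO: 4.38/56.077 = 0.07811 mol → 0.07811 mol Ca, 0.07811 mol O.
Al2O3: 22.90/101.961 = 0.22460 mol → 0.44920 mol Al, 0.67380 mol O.
SiO2: 62.39/60.083 = 1.03840 mol → 1.03840 mol Si, 2.07680 mol O.
Total oxygen = 2.97812 mol. Normalization factor = 8/2.97812 = 2.68626.
Si per 8 O = 1.03840 × 2.68626 = 2.789.

2.789 Si apfu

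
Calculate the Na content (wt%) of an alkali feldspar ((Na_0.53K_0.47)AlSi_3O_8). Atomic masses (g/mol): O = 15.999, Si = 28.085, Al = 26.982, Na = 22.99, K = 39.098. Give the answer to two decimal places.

4.52 wt%

Formula mass = 0.53·22.99 + 0.47·39.098 + 1·26.982 + 3·28.085 + 8·15.999 = 269.790 g/mol, of which 12.185 g is Na.
So Na makes up 12.185/269.790 = 0.0452 of the mass, i.e. 4.52%.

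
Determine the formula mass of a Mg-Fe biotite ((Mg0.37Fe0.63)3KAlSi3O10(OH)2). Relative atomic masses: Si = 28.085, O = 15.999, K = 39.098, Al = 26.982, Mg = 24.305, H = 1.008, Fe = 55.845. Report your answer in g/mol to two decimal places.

The formula mass is the sum 1.11×24.305 + 1.89×55.845 + 1×39.098 + 1×26.982 + 3×28.085 + 12×15.999 + 2×1.008.

476.86 g/mol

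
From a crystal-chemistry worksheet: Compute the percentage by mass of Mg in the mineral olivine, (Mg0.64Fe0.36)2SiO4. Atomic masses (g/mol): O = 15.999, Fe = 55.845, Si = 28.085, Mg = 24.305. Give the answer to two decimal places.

19.04 weight percent

Molar mass of (Mg0.64Fe0.36)2SiO4: 1.28·24.305 + 0.72·55.845 + 1·28.085 + 4·15.999 = 163.400 g/mol.
Mass of Mg per formula unit: 1.28 × 24.305 = 31.110 g.
Weight fraction Mg = 31.110 / 163.400 = 0.1904.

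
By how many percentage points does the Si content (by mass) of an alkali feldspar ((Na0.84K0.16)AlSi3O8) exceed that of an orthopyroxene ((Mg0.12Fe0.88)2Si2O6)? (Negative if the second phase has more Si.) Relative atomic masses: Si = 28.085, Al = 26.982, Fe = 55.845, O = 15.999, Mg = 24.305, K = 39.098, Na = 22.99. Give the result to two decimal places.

Si in (Na0.84K0.16)AlSi3O8: molar mass 264.796 g/mol; 3×28.085 = 84.255 g → 31.82 wt%.
Si in (Mg0.12Fe0.88)2Si2O6: molar mass 256.284 g/mol; 2×28.085 = 56.170 g → 21.92 wt%.
Difference = 31.82 − 21.92 = 9.90 percentage points.

9.90 percentage points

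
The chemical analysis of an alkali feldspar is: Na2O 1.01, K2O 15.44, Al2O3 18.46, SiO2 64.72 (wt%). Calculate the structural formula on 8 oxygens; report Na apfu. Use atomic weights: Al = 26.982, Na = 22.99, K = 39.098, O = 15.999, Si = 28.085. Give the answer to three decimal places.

0.091 Na apfu

1.01 wt% Na2O ÷ 61.979 g/mol = 0.01630 mol, giving 0.03260 Na and 0.01630 O.
15.44 wt% K2O ÷ 94.195 g/mol = 0.16392 mol, giving 0.32784 K and 0.16392 O.
18.46 wt% Al2O3 ÷ 101.961 g/mol = 0.18105 mol, giving 0.36210 Al and 0.54315 O.
64.72 wt% SiO2 ÷ 60.083 g/mol = 1.07718 mol, giving 1.07718 Si and 2.15436 O.
Oxygen sums to 2.87773; scaling by 8/2.87773 = 2.77997 puts the formula on 8 O.
Na: 0.03260 × 2.77997 = 0.091 atoms per formula unit.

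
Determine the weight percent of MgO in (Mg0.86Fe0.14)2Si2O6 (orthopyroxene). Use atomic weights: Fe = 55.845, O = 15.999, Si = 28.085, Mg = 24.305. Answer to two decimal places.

Formula mass = 209.605 g/mol.
1.72 Mg → 1.7200 mol MgO per formula unit; M(MgO) = 40.304, so MgO mass = 69.323 g.
69.323/209.605 × 100 = 33.07 wt%.

33.07 wt%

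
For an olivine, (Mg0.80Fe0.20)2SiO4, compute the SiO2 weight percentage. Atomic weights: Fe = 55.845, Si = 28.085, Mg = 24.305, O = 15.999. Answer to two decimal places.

39.19 wt%

Molar mass of (Mg0.80Fe0.20)2SiO4 = 1.60*24.305 + 0.40*55.845 + 1*28.085 + 4*15.999 = 153.307 g/mol.
Each formula unit contains 1 Si, equivalent to 1/1 = 1.0000 mol SiO2.
M(SiO2) = 1×28.085 + 2×15.999 = 60.083 g/mol.
Mass of SiO2 per formula unit = 1.0000 × 60.083 = 60.083 g.
SiO2 wt% = 60.083 / 153.307 × 100 = 39.19%.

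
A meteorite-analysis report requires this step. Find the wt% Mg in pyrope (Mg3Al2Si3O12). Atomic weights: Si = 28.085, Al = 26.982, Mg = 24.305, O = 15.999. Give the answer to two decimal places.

M(Mg3Al2Si3O12) = 403.122 g/mol.
Mg contributes 3 × 24.305 = 72.915 g per mole.
72.915/403.122 = 0.1809 → 18.09%.

18.09 wt%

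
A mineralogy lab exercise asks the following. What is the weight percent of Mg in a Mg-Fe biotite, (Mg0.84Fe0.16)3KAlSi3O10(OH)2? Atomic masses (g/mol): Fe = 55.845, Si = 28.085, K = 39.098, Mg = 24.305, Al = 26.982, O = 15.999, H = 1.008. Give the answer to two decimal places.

Molar mass of (Mg0.84Fe0.16)3KAlSi3O10(OH)2: 2.52*24.305 + 0.48*55.845 + 1*39.098 + 1*26.982 + 3*28.085 + 12*15.999 + 2*1.008 = 432.393 g/mol.
Mass of Mg per formula unit: 2.52 × 24.305 = 61.249 g.
Weight fraction Mg = 61.249 / 432.393 = 0.1417.

14.17 wt%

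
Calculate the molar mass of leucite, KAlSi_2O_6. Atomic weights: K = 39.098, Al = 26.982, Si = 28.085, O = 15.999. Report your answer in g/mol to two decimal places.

218.24 g/mol

The formula mass is the sum 1·39.098 + 1·26.982 + 2·28.085 + 6·15.999.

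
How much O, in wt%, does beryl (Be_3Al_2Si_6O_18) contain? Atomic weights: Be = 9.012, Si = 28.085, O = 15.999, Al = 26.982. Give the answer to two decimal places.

Molar mass of Be_3Al_2Si_6O_18: 3·9.012 + 2·26.982 + 6·28.085 + 18·15.999 = 537.492 g/mol.
Mass of O per formula unit: 18 × 15.999 = 287.982 g.
Weight fraction O = 287.982 / 537.492 = 0.5358.

53.58 wt%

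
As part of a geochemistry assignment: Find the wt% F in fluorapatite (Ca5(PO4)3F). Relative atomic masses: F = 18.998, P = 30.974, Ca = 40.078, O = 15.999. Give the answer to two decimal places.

Molar mass of Ca5(PO4)3F: 5×40.078 + 3×30.974 + 12×15.999 + 1×18.998 = 504.298 g/mol.
Mass of F per formula unit: 1 × 18.998 = 18.998 g.
Weight fraction F = 18.998 / 504.298 = 0.0377.

3.77 mass %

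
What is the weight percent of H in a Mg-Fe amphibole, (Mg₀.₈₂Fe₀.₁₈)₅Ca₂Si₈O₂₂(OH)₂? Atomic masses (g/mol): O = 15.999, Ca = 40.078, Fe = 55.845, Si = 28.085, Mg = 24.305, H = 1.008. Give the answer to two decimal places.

0.24 weight percent

Molar mass of (Mg₀.₈₂Fe₀.₁₈)₅Ca₂Si₈O₂₂(OH)₂: 4.10·24.305 + 0.90·55.845 + 2·40.078 + 8·28.085 + 24·15.999 + 2·1.008 = 840.739 g/mol.
Mass of H per formula unit: 2 × 1.008 = 2.016 g.
Weight fraction H = 2.016 / 840.739 = 0.0024.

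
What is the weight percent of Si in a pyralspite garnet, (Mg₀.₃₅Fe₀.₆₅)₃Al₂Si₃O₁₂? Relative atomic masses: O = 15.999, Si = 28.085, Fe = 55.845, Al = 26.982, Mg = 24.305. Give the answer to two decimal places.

18.13 mass %

Molar mass of (Mg₀.₃₅Fe₀.₆₅)₃Al₂Si₃O₁₂: 1.05×24.305 + 1.95×55.845 + 2×26.982 + 3×28.085 + 12×15.999 = 464.625 g/mol.
Mass of Si per formula unit: 3 × 28.085 = 84.255 g.
Weight fraction Si = 84.255 / 464.625 = 0.1813.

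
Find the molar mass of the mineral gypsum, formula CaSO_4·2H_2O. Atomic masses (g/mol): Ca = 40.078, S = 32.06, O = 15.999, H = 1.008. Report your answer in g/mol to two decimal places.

172.16 g/mol

M = 1×40.078 + 1×32.06 + 6×15.999 + 4×1.008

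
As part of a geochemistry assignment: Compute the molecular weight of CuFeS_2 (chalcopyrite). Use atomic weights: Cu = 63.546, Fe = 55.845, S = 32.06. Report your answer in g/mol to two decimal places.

183.51 g/mol

The formula mass is the sum 1(63.546) + 1(55.845) + 2(32.06).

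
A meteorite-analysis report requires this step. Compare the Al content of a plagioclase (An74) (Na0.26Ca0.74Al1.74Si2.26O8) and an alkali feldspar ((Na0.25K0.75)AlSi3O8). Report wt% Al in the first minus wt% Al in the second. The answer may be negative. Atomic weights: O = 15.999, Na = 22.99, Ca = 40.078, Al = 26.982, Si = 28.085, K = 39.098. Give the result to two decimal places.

Al in Na0.26Ca0.74Al1.74Si2.26O8: molar mass 274.048 g/mol; 1.74×26.982 = 46.949 g → 17.13 wt%.
Al in (Na0.25K0.75)AlSi3O8: molar mass 274.300 g/mol; 1×26.982 = 26.982 g → 9.84 wt%.
Difference = 17.13 − 9.84 = 7.29 percentage points.

7.29 percentage points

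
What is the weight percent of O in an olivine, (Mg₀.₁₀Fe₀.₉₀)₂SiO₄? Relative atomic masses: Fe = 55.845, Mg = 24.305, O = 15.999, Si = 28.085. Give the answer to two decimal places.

32.41 mass %

M((Mg₀.₁₀Fe₀.₉₀)₂SiO₄) = 197.463 g/mol.
O contributes 4 × 15.999 = 63.996 g per mole.
63.996/197.463 = 0.3241 → 32.41%.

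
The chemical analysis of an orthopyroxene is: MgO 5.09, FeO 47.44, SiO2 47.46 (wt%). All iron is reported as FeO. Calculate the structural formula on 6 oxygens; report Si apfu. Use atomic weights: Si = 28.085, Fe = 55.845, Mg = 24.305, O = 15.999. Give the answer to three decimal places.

2.003 Si apfu

MgO (M=40.304): mol = 0.12629; Mg = 0.12629, O = 0.12629.
FeO (M=71.844): mol = 0.66032; Fe = 0.66032, O = 0.66032.
SiO2 (M=60.083): mol = 0.78991; Si = 0.78991, O = 1.57982.
ΣO = 2.36643; factor = 6/ΣO = 2.53546.
Si apfu = 0.78991 × 2.53546 = 2.003.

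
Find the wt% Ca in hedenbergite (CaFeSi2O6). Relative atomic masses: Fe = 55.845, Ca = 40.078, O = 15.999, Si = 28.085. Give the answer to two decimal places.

16.15 wt%

Molar mass of CaFeSi2O6: 1*40.078 + 1*55.845 + 2*28.085 + 6*15.999 = 248.087 g/mol.
Mass of Ca per formula unit: 1 × 40.078 = 40.078 g.
Weight fraction Ca = 40.078 / 248.087 = 0.1615.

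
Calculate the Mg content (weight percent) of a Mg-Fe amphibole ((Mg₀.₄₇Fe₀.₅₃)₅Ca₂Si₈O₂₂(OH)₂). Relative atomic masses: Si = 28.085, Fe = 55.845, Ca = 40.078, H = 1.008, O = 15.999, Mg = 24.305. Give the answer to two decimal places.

M((Mg₀.₄₇Fe₀.₅₃)₅Ca₂Si₈O₂₂(OH)₂) = 895.934 g/mol.
Mg contributes 2.35 × 24.305 = 57.117 g per mole.
57.117/895.934 = 0.0638 → 6.38%.

6.38 weight percent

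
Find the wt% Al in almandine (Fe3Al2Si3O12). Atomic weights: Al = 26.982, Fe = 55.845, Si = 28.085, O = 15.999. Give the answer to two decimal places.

10.84 wt%

Formula mass = 3·55.845 + 2·26.982 + 3·28.085 + 12·15.999 = 497.742 g/mol, of which 53.964 g is Al.
So Al makes up 53.964/497.742 = 0.1084 of the mass, i.e. 10.84%.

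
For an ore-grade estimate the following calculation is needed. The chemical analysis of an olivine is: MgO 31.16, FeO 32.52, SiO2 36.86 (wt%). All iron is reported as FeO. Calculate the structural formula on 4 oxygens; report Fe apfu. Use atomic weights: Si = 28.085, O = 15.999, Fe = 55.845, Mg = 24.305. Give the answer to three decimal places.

MgO (M=40.304): mol = 0.77312; Mg = 0.77312, O = 0.77312.
FeO (M=71.844): mol = 0.45265; Fe = 0.45265, O = 0.45265.
SiO2 (M=60.083): mol = 0.61348; Si = 0.61348, O = 1.22696.
ΣO = 2.45273; factor = 4/ΣO = 1.63084.
Fe apfu = 0.45265 × 1.63084 = 0.738.

0.738 Fe apfu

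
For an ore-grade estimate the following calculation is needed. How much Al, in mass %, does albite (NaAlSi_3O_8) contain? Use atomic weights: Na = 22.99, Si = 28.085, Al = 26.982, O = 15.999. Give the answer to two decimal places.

10.29 mass %

M(NaAlSi_3O_8) = 262.219 g/mol.
Al contributes 1 × 26.982 = 26.982 g per mole.
26.982/262.219 = 0.1029 → 10.29%.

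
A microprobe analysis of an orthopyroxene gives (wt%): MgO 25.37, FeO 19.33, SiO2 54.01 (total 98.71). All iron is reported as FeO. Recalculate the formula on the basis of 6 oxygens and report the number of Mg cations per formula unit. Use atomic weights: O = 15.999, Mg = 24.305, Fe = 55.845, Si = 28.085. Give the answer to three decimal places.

1.401 Mg apfu

MgO (M=40.304): mol = 0.62947; Mg = 0.62947, O = 0.62947.
FeO (M=71.844): mol = 0.26906; Fe = 0.26906, O = 0.26906.
SiO2 (M=60.083): mol = 0.89892; Si = 0.89892, O = 1.79784.
ΣO = 2.69637; factor = 6/ΣO = 2.22521.
Mg apfu = 0.62947 × 2.22521 = 1.401.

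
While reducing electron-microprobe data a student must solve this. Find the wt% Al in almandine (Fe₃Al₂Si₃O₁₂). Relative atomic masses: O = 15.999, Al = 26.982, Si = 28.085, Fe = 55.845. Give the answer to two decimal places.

Formula mass = 3×55.845 + 2×26.982 + 3×28.085 + 12×15.999 = 497.742 g/mol, of which 53.964 g is Al.
So Al makes up 53.964/497.742 = 0.1084 of the mass, i.e. 10.84%.

10.84 weight percent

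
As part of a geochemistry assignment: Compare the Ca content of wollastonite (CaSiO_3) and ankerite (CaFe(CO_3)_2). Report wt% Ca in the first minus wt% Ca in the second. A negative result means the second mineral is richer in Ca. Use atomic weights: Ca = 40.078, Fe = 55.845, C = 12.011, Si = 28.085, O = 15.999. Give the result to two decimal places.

15.94 percentage points

First mineral: 40.078 g Ca in 116.160 g formula = 34.50 wt% Ca.
Second mineral: 40.078 g Ca in 215.939 g formula = 18.56 wt% Ca.
34.50% − 18.56% gives a difference of 15.94 percentage points.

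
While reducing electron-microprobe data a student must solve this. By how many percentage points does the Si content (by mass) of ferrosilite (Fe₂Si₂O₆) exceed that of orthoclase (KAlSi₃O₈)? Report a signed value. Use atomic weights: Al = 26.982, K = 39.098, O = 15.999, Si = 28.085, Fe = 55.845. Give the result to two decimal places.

-8.98 percentage points

First mineral: 56.170 g Si in 263.854 g formula = 21.29 wt% Si.
Second mineral: 84.255 g Si in 278.327 g formula = 30.27 wt% Si.
21.29% − 30.27% gives a difference of -8.98 percentage points.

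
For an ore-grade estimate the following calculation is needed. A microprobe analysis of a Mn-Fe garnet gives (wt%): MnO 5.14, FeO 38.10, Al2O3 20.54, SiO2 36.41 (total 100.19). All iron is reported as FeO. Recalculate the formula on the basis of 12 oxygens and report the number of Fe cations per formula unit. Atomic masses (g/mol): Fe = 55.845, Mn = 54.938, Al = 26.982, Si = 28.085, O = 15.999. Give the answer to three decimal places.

5.14 wt% MnO ÷ 70.937 g/mol = 0.07246 mol, giving 0.07246 Mn and 0.07246 O.
38.10 wt% FeO ÷ 71.844 g/mol = 0.53032 mol, giving 0.53032 Fe and 0.53032 O.
20.54 wt% Al2O3 ÷ 101.961 g/mol = 0.20145 mol, giving 0.40290 Al and 0.60435 O.
36.41 wt% SiO2 ÷ 60.083 g/mol = 0.60600 mol, giving 0.60600 Si and 1.21200 O.
Oxygen sums to 2.41913; scaling by 12/2.41913 = 4.96046 puts the formula on 12 O.
Fe: 0.53032 × 4.96046 = 2.631 atoms per formula unit.

2.631 Fe apfu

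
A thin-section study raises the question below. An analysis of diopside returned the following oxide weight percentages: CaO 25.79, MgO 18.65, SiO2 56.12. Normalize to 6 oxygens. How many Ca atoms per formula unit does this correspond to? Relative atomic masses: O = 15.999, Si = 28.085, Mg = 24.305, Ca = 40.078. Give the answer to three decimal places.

0.989 Ca apfu

CaO: 25.79/56.077 = 0.45990 mol → 0.45990 mol Ca, 0.45990 mol O.
MgO: 18.65/40.304 = 0.46273 mol → 0.46273 mol Mg, 0.46273 mol O.
SiO2: 56.12/60.083 = 0.93404 mol → 0.93404 mol Si, 1.86808 mol O.
Total oxygen = 2.79071 mol. Normalization factor = 6/2.79071 = 2.14999.
Ca per 6 O = 0.45990 × 2.14999 = 0.989.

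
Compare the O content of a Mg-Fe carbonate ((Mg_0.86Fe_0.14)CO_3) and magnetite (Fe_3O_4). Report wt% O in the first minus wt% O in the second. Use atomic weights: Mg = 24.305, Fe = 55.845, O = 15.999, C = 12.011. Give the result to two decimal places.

First mineral: 47.997 g O in 88.729 g formula = 54.09 wt% O.
Second mineral: 63.996 g O in 231.531 g formula = 27.64 wt% O.
54.09% − 27.64% gives a difference of 26.45 percentage points.

26.45 percentage points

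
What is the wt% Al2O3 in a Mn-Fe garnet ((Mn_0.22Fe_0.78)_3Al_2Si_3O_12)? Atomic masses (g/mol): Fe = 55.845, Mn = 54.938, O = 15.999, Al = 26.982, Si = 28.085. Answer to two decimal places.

Molar mass of (Mn_0.22Fe_0.78)_3Al_2Si_3O_12 = 0.66×54.938 + 2.34×55.845 + 2×26.982 + 3×28.085 + 12×15.999 = 497.143 g/mol.
Each formula unit contains 2 Al, equivalent to 2/2 = 1.0000 mol Al2O3.
M(Al2O3) = 2×26.982 + 3×15.999 = 101.961 g/mol.
Mass of Al2O3 per formula unit = 1.0000 × 101.961 = 101.961 g.
Al2O3 wt% = 101.961 / 497.143 × 100 = 20.51%.

20.51 wt%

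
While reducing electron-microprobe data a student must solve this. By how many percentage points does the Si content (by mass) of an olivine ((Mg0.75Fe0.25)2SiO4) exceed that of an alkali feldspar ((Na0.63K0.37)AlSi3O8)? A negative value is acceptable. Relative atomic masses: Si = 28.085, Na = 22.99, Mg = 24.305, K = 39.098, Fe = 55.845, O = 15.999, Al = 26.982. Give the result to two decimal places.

-13.47 percentage points

M((Mg0.75Fe0.25)2SiO4) = 156.461 g/mol, so wt% Si = 28.085/156.461 × 100 = 17.95%.
M((Na0.63K0.37)AlSi3O8) = 268.179 g/mol, so wt% Si = 84.255/268.179 × 100 = 31.42%.
17.95 − 31.42 = -13.47 pp.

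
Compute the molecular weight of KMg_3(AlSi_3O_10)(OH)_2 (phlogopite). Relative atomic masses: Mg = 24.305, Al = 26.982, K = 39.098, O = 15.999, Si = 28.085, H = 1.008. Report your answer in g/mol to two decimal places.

The formula mass is the sum 1×39.098 + 3×24.305 + 1×26.982 + 3×28.085 + 12×15.999 + 2×1.008.

417.25 g/mol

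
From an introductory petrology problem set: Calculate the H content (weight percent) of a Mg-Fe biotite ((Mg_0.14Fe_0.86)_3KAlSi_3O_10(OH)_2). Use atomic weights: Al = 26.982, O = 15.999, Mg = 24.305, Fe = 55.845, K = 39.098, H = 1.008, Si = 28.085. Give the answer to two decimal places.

0.40 weight percent

M((Mg_0.14Fe_0.86)_3KAlSi_3O_10(OH)_2) = 498.627 g/mol.
H contributes 2 × 1.008 = 2.016 g per mole.
2.016/498.627 = 0.0040 → 0.40%.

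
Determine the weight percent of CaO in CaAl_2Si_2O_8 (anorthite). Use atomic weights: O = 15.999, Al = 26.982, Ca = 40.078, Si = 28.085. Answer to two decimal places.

M(CaAl_2Si_2O_8) = 278.204 g/mol; M(CaO) = 56.077 g/mol.
Moles CaO per formula unit = 1 Ca ÷ 1 = 1.0000.
CaO fraction = (1.0000 × 56.077) / 278.204 = 56.077/278.204 = 0.2016.

20.16 wt%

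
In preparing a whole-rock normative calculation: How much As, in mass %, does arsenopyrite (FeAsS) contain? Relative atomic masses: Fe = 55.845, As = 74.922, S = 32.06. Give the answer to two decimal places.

46.01 mass %

Molar mass of FeAsS: 1*55.845 + 1*74.922 + 1*32.06 = 162.827 g/mol.
Mass of As per formula unit: 1 × 74.922 = 74.922 g.
Weight fraction As = 74.922 / 162.827 = 0.4601.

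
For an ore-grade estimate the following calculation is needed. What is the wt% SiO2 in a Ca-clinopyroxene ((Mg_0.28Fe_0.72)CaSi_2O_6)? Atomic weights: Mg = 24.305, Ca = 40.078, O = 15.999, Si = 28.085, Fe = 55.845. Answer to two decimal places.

Formula mass = 239.256 g/mol.
2 Si → 2.0000 mol SiO2 per formula unit; M(SiO2) = 60.083, so SiO2 mass = 120.166 g.
120.166/239.256 × 100 = 50.22 wt%.

50.22 wt%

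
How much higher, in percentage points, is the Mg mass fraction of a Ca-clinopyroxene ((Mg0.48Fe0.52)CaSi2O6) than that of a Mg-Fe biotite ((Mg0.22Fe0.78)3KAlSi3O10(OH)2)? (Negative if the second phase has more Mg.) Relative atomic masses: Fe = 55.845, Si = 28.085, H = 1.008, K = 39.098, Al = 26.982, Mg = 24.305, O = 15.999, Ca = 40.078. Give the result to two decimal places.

1.74 percentage points

Mg in (Mg0.48Fe0.52)CaSi2O6: molar mass 232.948 g/mol; 0.48×24.305 = 11.666 g → 5.01 wt%.
Mg in (Mg0.22Fe0.78)3KAlSi3O10(OH)2: molar mass 491.058 g/mol; 0.66×24.305 = 16.041 g → 3.27 wt%.
Difference = 5.01 − 3.27 = 1.74 percentage points.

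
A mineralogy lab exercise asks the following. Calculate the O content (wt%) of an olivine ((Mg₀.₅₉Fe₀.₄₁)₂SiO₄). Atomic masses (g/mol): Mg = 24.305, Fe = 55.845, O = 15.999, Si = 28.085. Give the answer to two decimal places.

38.42 wt%

Formula mass = 1.18·24.305 + 0.82·55.845 + 1·28.085 + 4·15.999 = 166.554 g/mol, of which 63.996 g is O.
So O makes up 63.996/166.554 = 0.3842 of the mass, i.e. 38.42%.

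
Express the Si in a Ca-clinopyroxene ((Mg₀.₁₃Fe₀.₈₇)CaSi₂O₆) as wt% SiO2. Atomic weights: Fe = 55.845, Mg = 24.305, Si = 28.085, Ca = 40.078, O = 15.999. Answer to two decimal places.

49.25 wt%

Formula mass = 243.987 g/mol.
2 Si → 2.0000 mol SiO2 per formula unit; M(SiO2) = 60.083, so SiO2 mass = 120.166 g.
120.166/243.987 × 100 = 49.25 wt%.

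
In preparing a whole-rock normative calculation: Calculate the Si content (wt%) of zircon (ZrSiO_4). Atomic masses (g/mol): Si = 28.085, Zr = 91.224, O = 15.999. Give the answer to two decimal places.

15.32 wt%

Formula mass = 1*91.224 + 1*28.085 + 4*15.999 = 183.305 g/mol, of which 28.085 g is Si.
So Si makes up 28.085/183.305 = 0.1532 of the mass, i.e. 15.32%.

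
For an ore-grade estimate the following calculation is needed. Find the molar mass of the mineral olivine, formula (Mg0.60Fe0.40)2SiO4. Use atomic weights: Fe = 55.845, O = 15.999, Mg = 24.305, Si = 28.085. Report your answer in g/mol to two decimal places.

165.92 g/mol

Mg: 1.20 × 24.305 = 29.1660
Fe: 0.80 × 55.845 = 44.6760
Si: 1 × 28.085 = 28.0850
O: 4 × 15.999 = 63.9960
Summing the contributions gives the formula mass.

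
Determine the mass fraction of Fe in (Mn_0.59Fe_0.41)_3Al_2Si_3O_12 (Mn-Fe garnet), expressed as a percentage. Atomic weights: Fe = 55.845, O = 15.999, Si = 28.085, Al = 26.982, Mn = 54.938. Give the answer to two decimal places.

13.84 weight percent

M((Mn_0.59Fe_0.41)_3Al_2Si_3O_12) = 496.137 g/mol.
Fe contributes 1.23 × 55.845 = 68.689 g per mole.
68.689/496.137 = 0.1384 → 13.84%.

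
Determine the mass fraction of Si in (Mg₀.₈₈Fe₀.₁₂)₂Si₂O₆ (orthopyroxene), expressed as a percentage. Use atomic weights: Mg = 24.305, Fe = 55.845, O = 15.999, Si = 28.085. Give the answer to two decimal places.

M((Mg₀.₈₈Fe₀.₁₂)₂Si₂O₆) = 208.344 g/mol.
Si contributes 2 × 28.085 = 56.170 g per mole.
56.170/208.344 = 0.2696 → 26.96%.

26.96 mass %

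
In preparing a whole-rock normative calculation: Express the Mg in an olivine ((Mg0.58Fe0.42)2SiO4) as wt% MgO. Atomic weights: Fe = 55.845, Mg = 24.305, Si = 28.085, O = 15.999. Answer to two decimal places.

M((Mg0.58Fe0.42)2SiO4) = 167.185 g/mol; M(MgO) = 40.304 g/mol.
Moles MgO per formula unit = 1.16 Mg ÷ 1 = 1.1600.
MgO fraction = (1.1600 × 40.304) / 167.185 = 46.753/167.185 = 0.2796.

27.96 wt%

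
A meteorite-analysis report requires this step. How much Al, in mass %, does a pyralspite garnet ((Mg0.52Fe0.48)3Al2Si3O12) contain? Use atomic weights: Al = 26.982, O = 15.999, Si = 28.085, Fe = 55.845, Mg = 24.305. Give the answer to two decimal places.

12.03 mass %

Molar mass of (Mg0.52Fe0.48)3Al2Si3O12: 1.56·24.305 + 1.44·55.845 + 2·26.982 + 3·28.085 + 12·15.999 = 448.540 g/mol.
Mass of Al per formula unit: 2 × 26.982 = 53.964 g.
Weight fraction Al = 53.964 / 448.540 = 0.1203.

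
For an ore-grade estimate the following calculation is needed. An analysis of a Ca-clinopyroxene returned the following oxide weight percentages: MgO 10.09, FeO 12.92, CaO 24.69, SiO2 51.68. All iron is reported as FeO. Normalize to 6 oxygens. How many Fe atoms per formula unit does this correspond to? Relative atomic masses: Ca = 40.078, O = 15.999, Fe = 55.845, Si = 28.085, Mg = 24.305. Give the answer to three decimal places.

MgO (M=40.304): mol = 0.25035; Mg = 0.25035, O = 0.25035.
FeO (M=71.844): mol = 0.17983; Fe = 0.17983, O = 0.17983.
CaO (M=56.077): mol = 0.44029; Ca = 0.44029, O = 0.44029.
SiO2 (M=60.083): mol = 0.86014; Si = 0.86014, O = 1.72028.
ΣO = 2.59075; factor = 6/ΣO = 2.31593.
Fe apfu = 0.17983 × 2.31593 = 0.416.

0.416 Fe apfu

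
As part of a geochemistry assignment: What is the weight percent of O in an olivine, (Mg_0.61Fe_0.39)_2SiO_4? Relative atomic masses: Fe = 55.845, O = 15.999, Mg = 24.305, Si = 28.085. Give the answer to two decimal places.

Molar mass of (Mg_0.61Fe_0.39)_2SiO_4: 1.22×24.305 + 0.78×55.845 + 1×28.085 + 4×15.999 = 165.292 g/mol.
Mass of O per formula unit: 4 × 15.999 = 63.996 g.
Weight fraction O = 63.996 / 165.292 = 0.3872.

38.72 weight percent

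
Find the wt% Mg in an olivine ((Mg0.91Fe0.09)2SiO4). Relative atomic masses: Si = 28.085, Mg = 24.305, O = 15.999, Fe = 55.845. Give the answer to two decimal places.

Formula mass = 1.82*24.305 + 0.18*55.845 + 1*28.085 + 4*15.999 = 146.368 g/mol, of which 44.235 g is Mg.
So Mg makes up 44.235/146.368 = 0.3022 of the mass, i.e. 30.22%.

30.22 wt%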